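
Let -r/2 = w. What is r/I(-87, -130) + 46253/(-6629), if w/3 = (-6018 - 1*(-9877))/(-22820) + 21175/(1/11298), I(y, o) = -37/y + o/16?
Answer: 5397480606904985183/28952720965 ≈ 1.8642e+8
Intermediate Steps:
I(y, o) = -37/y + o/16 (I(y, o) = -37/y + o*(1/16) = -37/y + o/16)
w = 16378038357423/22820 (w = 3*((-6018 - 1*(-9877))/(-22820) + 21175/(1/11298)) = 3*((-6018 + 9877)*(-1/22820) + 21175/(1/11298)) = 3*(3859*(-1/22820) + 21175*11298) = 3*(-3859/22820 + 239235150) = 3*(5459346119141/22820) = 16378038357423/22820 ≈ 7.1771e+8)
r = -16378038357423/11410 (r = -2*16378038357423/22820 = -16378038357423/11410 ≈ -1.4354e+9)
r/I(-87, -130) + 46253/(-6629) = -16378038357423/(11410*(-37/(-87) + (1/16)*(-130))) + 46253/(-6629) = -16378038357423/(11410*(-37*(-1/87) - 65/8)) + 46253*(-1/6629) = -16378038357423/(11410*(37/87 - 65/8)) - 46253/6629 = -16378038357423/(11410*(-5359/696)) - 46253/6629 = -16378038357423/11410*(-696/5359) - 46253/6629 = 5699557348383204/30573095 - 46253/6629 = 5397480606904985183/28952720965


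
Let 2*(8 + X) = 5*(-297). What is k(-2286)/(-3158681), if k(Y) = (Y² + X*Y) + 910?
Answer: -6942349/3158681 ≈ -2.1979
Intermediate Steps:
X = -1501/2 (X = -8 + (5*(-297))/2 = -8 + (½)*(-1485) = -8 - 1485/2 = -1501/2 ≈ -750.50)
k(Y) = 910 + Y² - 1501*Y/2 (k(Y) = (Y² - 1501*Y/2) + 910 = 910 + Y² - 1501*Y/2)
k(-2286)/(-3158681) = (910 + (-2286)² - 1501/2*(-2286))/(-3158681) = (910 + 5225796 + 1715643)*(-1/3158681) = 6942349*(-1/3158681) = -6942349/3158681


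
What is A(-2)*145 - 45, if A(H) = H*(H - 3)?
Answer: 1405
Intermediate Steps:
A(H) = H*(-3 + H)
A(-2)*145 - 45 = -2*(-3 - 2)*145 - 45 = -2*(-5)*145 - 45 = 10*145 - 45 = 1450 - 45 = 1405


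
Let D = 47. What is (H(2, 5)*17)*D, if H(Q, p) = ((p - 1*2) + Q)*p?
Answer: 19975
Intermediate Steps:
H(Q, p) = p*(-2 + Q + p) (H(Q, p) = ((p - 2) + Q)*p = ((-2 + p) + Q)*p = (-2 + Q + p)*p = p*(-2 + Q + p))
(H(2, 5)*17)*D = ((5*(-2 + 2 + 5))*17)*47 = ((5*5)*17)*47 = (25*17)*47 = 425*47 = 19975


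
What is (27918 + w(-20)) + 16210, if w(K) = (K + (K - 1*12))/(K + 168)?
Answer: 1632723/37 ≈ 44128.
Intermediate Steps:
w(K) = (-12 + 2*K)/(168 + K) (w(K) = (K + (K - 12))/(168 + K) = (K + (-12 + K))/(168 + K) = (-12 + 2*K)/(168 + K))
(27918 + w(-20)) + 16210 = (27918 + 2*(-6 - 20)/(168 - 20)) + 16210 = (27918 + 2*(-26)/148) + 16210 = (27918 + 2*(1/148)*(-26)) + 16210 = (27918 - 13/37) + 16210 = 1032953/37 + 16210 = 1632723/37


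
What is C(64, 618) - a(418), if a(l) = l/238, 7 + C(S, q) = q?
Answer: 72500/119 ≈ 609.24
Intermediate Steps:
C(S, q) = -7 + q
a(l) = l/238 (a(l) = l*(1/238) = l/238)
C(64, 618) - a(418) = (-7 + 618) - 418/238 = 611 - 1*209/119 = 611 - 209/119 = 72500/119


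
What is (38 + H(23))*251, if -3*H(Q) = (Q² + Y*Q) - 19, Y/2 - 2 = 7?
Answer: -67770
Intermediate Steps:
Y = 18 (Y = 4 + 2*7 = 4 + 14 = 18)
H(Q) = 19/3 - 6*Q - Q²/3 (H(Q) = -((Q² + 18*Q) - 19)/3 = -(-19 + Q² + 18*Q)/3 = 19/3 - 6*Q - Q²/3)
(38 + H(23))*251 = (38 + (19/3 - 6*23 - ⅓*23²))*251 = (38 + (19/3 - 138 - ⅓*529))*251 = (38 + (19/3 - 138 - 529/3))*251 = (38 - 308)*251 = -270*251 = -67770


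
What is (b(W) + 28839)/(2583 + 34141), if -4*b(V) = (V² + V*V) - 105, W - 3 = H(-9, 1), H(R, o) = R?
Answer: 115389/146896 ≈ 0.78551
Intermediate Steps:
W = -6 (W = 3 - 9 = -6)
b(V) = 105/4 - V²/2 (b(V) = -((V² + V*V) - 105)/4 = -((V² + V²) - 105)/4 = -(2*V² - 105)/4 = -(-105 + 2*V²)/4 = 105/4 - V²/2)
(b(W) + 28839)/(2583 + 34141) = ((105/4 - ½*(-6)²) + 28839)/(2583 + 34141) = ((105/4 - ½*36) + 28839)/36724 = ((105/4 - 18) + 28839)*(1/36724) = (33/4 + 28839)*(1/36724) = (115389/4)*(1/36724) = 115389/146896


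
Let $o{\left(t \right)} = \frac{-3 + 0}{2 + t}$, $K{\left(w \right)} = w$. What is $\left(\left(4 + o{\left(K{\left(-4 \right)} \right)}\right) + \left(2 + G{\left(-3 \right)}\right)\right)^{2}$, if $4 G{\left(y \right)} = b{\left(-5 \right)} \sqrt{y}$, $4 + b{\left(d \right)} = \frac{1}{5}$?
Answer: $\frac{21417}{400} - \frac{57 i \sqrt{3}}{4} \approx 53.542 - 24.682 i$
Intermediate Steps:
$b{\left(d \right)} = - \frac{19}{5}$ ($b{\left(d \right)} = -4 + \frac{1}{5} = - \frac{19}{5}$)
$G{\left(y \right)} = - \frac{19 \sqrt{y}}{20}$ ($G{\left(y \right)} = \frac{\left(- \frac{19}{5}\right) \sqrt{y}}{4} = - \frac{19 \sqrt{y}}{20}$)
$o{\left(t \right)} = - \frac{3}{2 + t}$
$\left(\left(4 + o{\left(K{\left(-4 \right)} \right)}\right) + \left(2 + G{\left(-3 \right)}\right)\right)^{2} = \left(\left(4 - \frac{3}{2 - 4}\right) + \left(2 - \frac{19 \sqrt{-3}}{20}\right)\right)^{2} = \left(\left(4 - \frac{3}{-2}\right) + \left(2 - \frac{19 i \sqrt{3}}{20}\right)\right)^{2} = \left(\left(4 - - \frac{3}{2}\right) + \left(2 - \frac{19 i \sqrt{3}}{20}\right)\right)^{2} = \left(\left(4 + \frac{3}{2}\right) + \left(2 - \frac{19 i \sqrt{3}}{20}\right)\right)^{2} = \left(\frac{11}{2} + \left(2 - \frac{19 i \sqrt{3}}{20}\right)\right)^{2} = \left(\frac{15}{2} - \frac{19 i \sqrt{3}}{20}\right)^{2}$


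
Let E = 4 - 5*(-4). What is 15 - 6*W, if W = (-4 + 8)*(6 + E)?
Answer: -705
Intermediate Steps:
E = 24 (E = 4 + 20 = 24)
W = 120 (W = (-4 + 8)*(6 + 24) = 4*30 = 120)
15 - 6*W = 15 - 6*120 = 15 - 720 = -705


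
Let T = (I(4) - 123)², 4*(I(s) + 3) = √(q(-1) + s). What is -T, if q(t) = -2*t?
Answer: -127011/8 + 63*√6 ≈ -15722.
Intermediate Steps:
I(s) = -3 + √(2 + s)/4 (I(s) = -3 + √(-2*(-1) + s)/4 = -3 + √(2 + s)/4)
T = (-126 + √6/4)² (T = ((-3 + √(2 + 4)/4) - 123)² = ((-3 + √6/4) - 123)² = (-126 + √6/4)² ≈ 15722.)
-T = -(504 - √6)²/16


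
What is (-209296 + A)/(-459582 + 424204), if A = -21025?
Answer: 32903/5054 ≈ 6.5103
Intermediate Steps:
(-209296 + A)/(-459582 + 424204) = (-209296 - 21025)/(-459582 + 424204) = -230321/(-35378) = -230321*(-1/35378) = 32903/5054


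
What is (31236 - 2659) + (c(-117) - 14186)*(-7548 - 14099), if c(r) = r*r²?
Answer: 34977229530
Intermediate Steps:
c(r) = r³
(31236 - 2659) + (c(-117) - 14186)*(-7548 - 14099) = (31236 - 2659) + ((-117)³ - 14186)*(-7548 - 14099) = 28577 + (-1601613 - 14186)*(-21647) = 28577 - 1615799*(-21647) = 28577 + 34977200953 = 34977229530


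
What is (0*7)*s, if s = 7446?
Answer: 0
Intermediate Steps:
(0*7)*s = (0*7)*7446 = 0*7446 = 0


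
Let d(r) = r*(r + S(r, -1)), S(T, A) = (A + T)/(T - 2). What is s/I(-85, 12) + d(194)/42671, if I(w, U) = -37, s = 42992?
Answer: -175978740923/151567392 ≈ -1161.1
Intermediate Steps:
S(T, A) = (A + T)/(-2 + T)
d(r) = r*(r + (-1 + r)/(-2 + r))
s/I(-85, 12) + d(194)/42671 = 42992/(-37) + (194*(-1 + 194**2 - 1*194)/(-2 + 194))/42671 = 42992*(-1/37) + (194*(-1 + 37636 - 194)/192)*(1/42671) = -42992/37 + (194*(1/192)*37441)*(1/42671) = -42992/37 + (3631777/96)*(1/42671) = -42992/37 + 3631777/4096416 = -175978740923/151567392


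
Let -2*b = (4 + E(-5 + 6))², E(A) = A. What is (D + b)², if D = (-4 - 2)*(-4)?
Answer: 529/4 ≈ 132.25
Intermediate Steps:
D = 24 (D = -6*(-4) = 24)
b = -25/2 (b = -(4 + (-5 + 6))²/2 = -(4 + 1)²/2 = -½*5² = -½*25 = -25/2 ≈ -12.500)
(D + b)² = (24 - 25/2)² = (23/2)² = 529/4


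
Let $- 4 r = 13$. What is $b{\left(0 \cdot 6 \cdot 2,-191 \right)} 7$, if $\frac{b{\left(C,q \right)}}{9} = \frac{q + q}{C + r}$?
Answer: $\frac{96264}{13} \approx 7404.9$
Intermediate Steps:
$r = - \frac{13}{4}$ ($r = \left(- \frac{1}{4}\right) 13 = - \frac{13}{4} \approx -3.25$)
$b{\left(C,q \right)} = \frac{18 q}{- \frac{13}{4} + C}$ ($b{\left(C,q \right)} = 9 \frac{q + q}{C - \frac{13}{4}} = 9 \frac{2 q}{- \frac{13}{4} + C} = \frac{18 q}{- \frac{13}{4} + C}$)
$b{\left(0 \cdot 6 \cdot 2,-191 \right)} 7 = 72 \left(-191\right) \frac{1}{-13 + 4 \cdot 0 \cdot 6 \cdot 2} \cdot 7 = 72 \left(-191\right) \frac{1}{-13 + 4 \cdot 0 \cdot 2} \cdot 7 = 72 \left(-191\right) \frac{1}{-13 + 4 \cdot 0} \cdot 7 = 72 \left(-191\right) \frac{1}{-13 + 0} \cdot 7 = 72 \left(-191\right) \frac{1}{-13} \cdot 7 = 72 \left(-191\right) \left(- \frac{1}{13}\right) 7 = \frac{13752}{13} \cdot 7 = \frac{96264}{13}$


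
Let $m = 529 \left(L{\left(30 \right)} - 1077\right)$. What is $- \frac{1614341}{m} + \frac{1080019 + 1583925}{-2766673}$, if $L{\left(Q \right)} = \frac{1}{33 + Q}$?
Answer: $\frac{185764270810459}{99303225653450} \approx 1.8707$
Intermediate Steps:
$m = - \frac{35892650}{63}$ ($m = 529 \left(\frac{1}{33 + 30} - 1077\right) = 529 \left(\frac{1}{63} - 1077\right) = 529 \left(- \frac{67850}{63}\right) = - \frac{35892650}{63} \approx -5.6973 \cdot 10^{5}$)
$- \frac{1614341}{m} + \frac{1080019 + 1583925}{-2766673} = - \frac{1614341}{- \frac{35892650}{63}} + \frac{1080019 + 1583925}{-2766673} = \left(-1614341\right) \left(- \frac{63}{35892650}\right) + 2663944 \left(- \frac{1}{2766673}\right) = \frac{101703483}{35892650} - \frac{2663944}{2766673} = \frac{185764270810459}{99303225653450}$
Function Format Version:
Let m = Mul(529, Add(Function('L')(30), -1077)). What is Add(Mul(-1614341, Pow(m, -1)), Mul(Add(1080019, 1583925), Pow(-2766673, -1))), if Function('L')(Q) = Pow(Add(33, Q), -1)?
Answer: Rational(185764270810459, 99303225653450) ≈ 1.8707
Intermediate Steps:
m = Rational(-35892650, 63) (m = Mul(529, Add(Pow(Add(33, 30), -1), -1077)) = Mul(529, Add(Pow(63, -1), -1077)) = Mul(529, Add(Rational(1, 63), -1077)) = Mul(529, Rational(-67850, 63)) = Rational(-35892650, 63) ≈ -5.6973e+5)
Add(Mul(-1614341, Pow(m, -1)), Mul(Add(1080019, 1583925), Pow(-2766673, -1))) = Add(Mul(-1614341, Pow(Rational(-35892650, 63), -1)), Mul(Add(1080019, 1583925), Pow(-2766673, -1))) = Add(Mul(-1614341, Rational(-63, 35892650)), Mul(2663944, Rational(-1, 2766673))) = Add(Rational(101703483, 35892650), Rational(-2663944, 2766673)) = Rational(185764270810459, 99303225653450)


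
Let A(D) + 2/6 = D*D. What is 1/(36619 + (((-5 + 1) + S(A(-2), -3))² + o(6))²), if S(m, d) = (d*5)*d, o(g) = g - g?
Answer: 1/2862380 ≈ 3.4936e-7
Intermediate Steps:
A(D) = -⅓ + D² (A(D) = -⅓ + D*D = -⅓ + D²)
o(g) = 0
S(m, d) = 5*d² (S(m, d) = (5*d)*d = 5*d²)
1/(36619 + (((-5 + 1) + S(A(-2), -3))² + o(6))²) = 1/(36619 + (((-5 + 1) + 5*(-3)²)² + 0)²) = 1/(36619 + ((-4 + 5*9)² + 0)²) = 1/(36619 + ((-4 + 45)² + 0)²) = 1/(36619 + (41² + 0)²) = 1/(36619 + (1681 + 0)²) = 1/(36619 + 1681²) = 1/(36619 + 2825761) = 1/2862380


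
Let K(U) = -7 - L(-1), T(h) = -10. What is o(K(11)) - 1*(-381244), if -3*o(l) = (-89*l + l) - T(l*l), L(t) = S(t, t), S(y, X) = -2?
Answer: 381094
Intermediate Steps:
L(t) = -2
K(U) = -5 (K(U) = -7 - 1*(-2) = -7 + 2 = -5)
o(l) = -10/3 + 88*l/3 (o(l) = -((-89*l + l) - 1*(-10))/3 = -(-88*l + 10)/3 = -(10 - 88*l)/3 = -10/3 + 88*l/3)
o(K(11)) - 1*(-381244) = (-10/3 + (88/3)*(-5)) - 1*(-381244) = (-10/3 - 440/3) + 381244 = -150 + 381244 = 381094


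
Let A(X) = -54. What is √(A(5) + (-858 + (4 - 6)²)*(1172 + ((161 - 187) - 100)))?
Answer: I*√893338 ≈ 945.17*I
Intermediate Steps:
√(A(5) + (-858 + (4 - 6)²)*(1172 + ((161 - 187) - 100))) = √(-54 + (-858 + (4 - 6)²)*(1172 + ((161 - 187) - 100))) = √(-54 + (-858 + (-2)²)*(1172 + (-26 - 100))) = √(-54 + (-858 + 4)*(1172 - 126)) = √(-54 - 854*1046) = √(-54 - 893284) = √(-893338) = I*√893338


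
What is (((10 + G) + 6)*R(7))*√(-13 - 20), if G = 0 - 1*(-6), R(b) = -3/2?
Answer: -33*I*√33 ≈ -189.57*I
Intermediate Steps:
R(b) = -3/2 (R(b) = -3*½ = -3/2)
G = 6 (G = 0 + 6 = 6)
(((10 + G) + 6)*R(7))*√(-13 - 20) = (((10 + 6) + 6)*(-3/2))*√(-13 - 20) = ((16 + 6)*(-3/2))*√(-33) = (22*(-3/2))*(I*√33) = -33*I*√33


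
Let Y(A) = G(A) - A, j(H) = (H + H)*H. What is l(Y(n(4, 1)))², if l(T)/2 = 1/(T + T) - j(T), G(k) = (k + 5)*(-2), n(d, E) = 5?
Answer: 3906375001/625 ≈ 6.2502e+6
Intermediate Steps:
j(H) = 2*H² (j(H) = (2*H)*H = 2*H²)
G(k) = -10 - 2*k (G(k) = (5 + k)*(-2) = -10 - 2*k)
Y(A) = -10 - 3*A (Y(A) = (-10 - 2*A) - A = -10 - 3*A)
l(T) = 1/T - 4*T² (l(T) = 2*(1/(T + T) - 2*T²) = 2*(1/(2*T) - 2*T²) = 1/T - 4*T²)
l(Y(n(4, 1)))² = ((1 - 4*(-10 - 3*5)³)/(-10 - 3*5))² = ((1 - 4*(-10 - 15)³)/(-10 - 15))² = ((1 - 4*(-25)³)/(-25))² = (-(1 - 4*(-15625))/25)² = (-(1 + 62500)/25)² = (-1/25*62501)² = (-62501/25)² = 3906375001/625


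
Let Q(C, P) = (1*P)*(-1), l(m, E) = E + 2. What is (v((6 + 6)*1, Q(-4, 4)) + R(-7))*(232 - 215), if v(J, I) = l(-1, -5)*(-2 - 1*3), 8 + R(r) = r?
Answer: 0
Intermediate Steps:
R(r) = -8 + r
l(m, E) = 2 + E
Q(C, P) = -P (Q(C, P) = P*(-1) = -P)
v(J, I) = 15 (v(J, I) = (2 - 5)*(-2 - 1*3) = -3*(-2 - 3) = -3*(-5) = 15)
(v((6 + 6)*1, Q(-4, 4)) + R(-7))*(232 - 215) = (15 + (-8 - 7))*(232 - 215) = (15 - 15)*17 = 0*17 = 0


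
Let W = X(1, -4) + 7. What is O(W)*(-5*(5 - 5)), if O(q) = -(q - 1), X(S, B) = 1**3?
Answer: 0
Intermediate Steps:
X(S, B) = 1
W = 8 (W = 1 + 7 = 8)
O(q) = 1 - q (O(q) = -(-1 + q) = 1 - q)
O(W)*(-5*(5 - 5)) = (1 - 1*8)*(-5*(5 - 5)) = (1 - 8)*(-5*0) = -7*0 = 0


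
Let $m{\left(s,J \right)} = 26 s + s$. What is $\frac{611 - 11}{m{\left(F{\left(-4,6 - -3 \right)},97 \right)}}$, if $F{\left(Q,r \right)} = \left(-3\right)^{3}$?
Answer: $- \frac{200}{243} \approx -0.82305$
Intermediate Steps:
$F{\left(Q,r \right)} = -27$
$m{\left(s,J \right)} = 27 s$
$\frac{611 - 11}{m{\left(F{\left(-4,6 - -3 \right)},97 \right)}} = \frac{611 - 11}{27 \left(-27\right)} = \frac{600}{-729} = 600 \left(- \frac{1}{729}\right) = - \frac{200}{243}$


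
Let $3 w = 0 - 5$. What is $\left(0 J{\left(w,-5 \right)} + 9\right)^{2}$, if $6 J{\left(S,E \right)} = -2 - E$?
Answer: $81$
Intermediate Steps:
$w = - \frac{5}{3}$ ($w = \frac{0 - 5}{3} = \frac{1}{3} \left(-5\right) = - \frac{5}{3} \approx -1.6667$)
$J{\left(S,E \right)} = - \frac{1}{3} - \frac{E}{6}$ ($J{\left(S,E \right)} = \frac{-2 - E}{6} = - \frac{1}{3} - \frac{E}{6}$)
$\left(0 J{\left(w,-5 \right)} + 9\right)^{2} = \left(0 \left(- \frac{1}{3} - - \frac{5}{6}\right) + 9\right)^{2} = \left(0 \left(- \frac{1}{3} + \frac{5}{6}\right) + 9\right)^{2} = \left(0 \cdot \frac{1}{2} + 9\right)^{2} = \left(0 + 9\right)^{2} = 9^{2} = 81$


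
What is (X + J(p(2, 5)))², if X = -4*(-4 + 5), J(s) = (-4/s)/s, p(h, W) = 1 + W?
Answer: 1369/81 ≈ 16.901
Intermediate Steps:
J(s) = -4/s²
X = -4 (X = -4*1 = -4)
(X + J(p(2, 5)))² = (-4 - 4/(1 + 5)²)² = (-4 - 4/6²)² = (-4 - 4*1/36)² = (-4 - ⅑)² = (-37/9)² = 1369/81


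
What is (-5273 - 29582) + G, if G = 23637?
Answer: -11218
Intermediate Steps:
(-5273 - 29582) + G = (-5273 - 29582) + 23637 = -34855 + 23637 = -11218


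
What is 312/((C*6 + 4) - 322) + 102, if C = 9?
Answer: 1109/11 ≈ 100.82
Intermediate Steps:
312/((C*6 + 4) - 322) + 102 = 312/((9*6 + 4) - 322) + 102 = 312/((54 + 4) - 322) + 102 = 312/(58 - 322) + 102 = 312/(-264) + 102 = 312*(-1/264) + 102 = -13/11 + 102 = 1109/11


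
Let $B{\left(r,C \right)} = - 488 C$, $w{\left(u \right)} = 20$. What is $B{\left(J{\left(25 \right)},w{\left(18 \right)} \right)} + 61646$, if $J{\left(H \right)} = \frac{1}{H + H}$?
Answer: $51886$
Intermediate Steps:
$J{\left(H \right)} = \frac{1}{2 H}$
$B{\left(J{\left(25 \right)},w{\left(18 \right)} \right)} + 61646 = \left(-488\right) 20 + 61646 = -9760 + 61646 = 51886$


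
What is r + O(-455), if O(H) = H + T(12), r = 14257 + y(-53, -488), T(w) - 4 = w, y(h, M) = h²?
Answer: 16627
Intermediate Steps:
T(w) = 4 + w
r = 17066 (r = 14257 + (-53)² = 14257 + 2809 = 17066)
O(H) = 16 + H (O(H) = H + (4 + 12) = H + 16 = 16 + H)
r + O(-455) = 17066 + (16 - 455) = 17066 - 439 = 16627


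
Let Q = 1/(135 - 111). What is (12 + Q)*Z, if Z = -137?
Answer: -39593/24 ≈ -1649.7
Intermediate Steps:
Q = 1/24 ≈ 0.041667
(12 + Q)*Z = (12 + 1/24)*(-137) = (289/24)*(-137) = -39593/24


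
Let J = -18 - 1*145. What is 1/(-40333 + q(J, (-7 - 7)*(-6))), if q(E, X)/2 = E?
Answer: -1/40659 ≈ -2.4595e-5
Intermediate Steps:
J = -163 (J = -18 - 145 = -163)
q(E, X) = 2*E
1/(-40333 + q(J, (-7 - 7)*(-6))) = 1/(-40333 + 2*(-163)) = 1/(-40333 - 326) = 1/(-40659) = -1/40659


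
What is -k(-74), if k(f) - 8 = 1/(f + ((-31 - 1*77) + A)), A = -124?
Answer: -2447/306 ≈ -7.9967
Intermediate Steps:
k(f) = 8 + 1/(-232 + f) (k(f) = 8 + 1/(f + ((-31 - 1*77) - 124)) = 8 + 1/(f + ((-31 - 77) - 124)) = 8 + 1/(f + (-108 - 124)) = 8 + 1/(f - 232) = 8 + 1/(-232 + f))
-k(-74) = -(-1855 + 8*(-74))/(-232 - 74) = -(-1855 - 592)/(-306) = -(-1)*(-2447)/306 = -1*2447/306 = -2447/306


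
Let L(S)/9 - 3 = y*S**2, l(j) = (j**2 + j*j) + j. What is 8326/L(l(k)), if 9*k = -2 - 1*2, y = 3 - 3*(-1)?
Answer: 2023218/6593 ≈ 306.87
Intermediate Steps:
y = 6 (y = 3 + 3 = 6)
k = -4/9 (k = (-2 - 1*2)/9 = (-2 - 2)/9 = (1/9)*(-4) = -4/9 ≈ -0.44444)
l(j) = j + 2*j**2 (l(j) = (j**2 + j**2) + j = 2*j**2 + j = j + 2*j**2)
L(S) = 27 + 54*S**2 (L(S) = 27 + 9*(6*S**2) = 27 + 54*S**2)
8326/L(l(k)) = 8326/(27 + 54*(-4*(1 + 2*(-4/9))/9)**2) = 8326/(27 + 54*(-4*(1 - 8/9)/9)**2) = 8326/(27 + 54*(-4/9*1/9)**2) = 8326/(27 + 54*(-4/81)**2) = 8326/(27 + 54*(16/6561)) = 8326/(27 + 32/243) = 8326/(6593/243) = 8326*(243/6593) = 2023218/6593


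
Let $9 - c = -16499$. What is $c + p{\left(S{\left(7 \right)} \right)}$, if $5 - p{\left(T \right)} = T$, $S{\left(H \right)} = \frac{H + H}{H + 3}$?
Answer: $\frac{82558}{5} \approx 16512.0$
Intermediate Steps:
$c = 16508$ ($c = 9 - -16499 = 9 + 16499 = 16508$)
$S{\left(H \right)} = \frac{2 H}{3 + H}$
$p{\left(T \right)} = 5 - T$
$c + p{\left(S{\left(7 \right)} \right)} = 16508 + \left(5 - 2 \cdot 7 \frac{1}{3 + 7}\right) = 16508 + \left(5 - 2 \cdot 7 \cdot \frac{1}{10}\right) = 16508 + \left(5 - \frac{7}{5}\right) = 16508 + \frac{18}{5} = \frac{82558}{5}$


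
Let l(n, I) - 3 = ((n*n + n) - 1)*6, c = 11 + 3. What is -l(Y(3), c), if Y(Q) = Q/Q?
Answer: -9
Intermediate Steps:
Y(Q) = 1
c = 14
l(n, I) = -3 + 6*n + 6*n² (l(n, I) = 3 + ((n*n + n) - 1)*6 = 3 + ((n² + n) - 1)*6 = 3 + ((n + n²) - 1)*6 = 3 + (-1 + n + n²)*6 = 3 + (-6 + 6*n + 6*n²) = -3 + 6*n + 6*n²)
-l(Y(3), c) = -(-3 + 6*1 + 6*1²) = -(-3 + 6 + 6*1) = -(-3 + 6 + 6) = -1*9 = -9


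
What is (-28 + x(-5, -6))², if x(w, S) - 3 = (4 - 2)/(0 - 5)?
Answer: 16129/25 ≈ 645.16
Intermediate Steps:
x(w, S) = 13/5 (x(w, S) = 3 + (4 - 2)/(0 - 5) = 3 + 2/(-5) = 3 + 2*(-⅕) = 3 - ⅖ = 13/5)
(-28 + x(-5, -6))² = (-28 + 13/5)² = (-127/5)² = 16129/25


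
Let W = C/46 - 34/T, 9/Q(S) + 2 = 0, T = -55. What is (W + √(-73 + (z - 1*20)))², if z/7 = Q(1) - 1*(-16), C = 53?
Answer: -59949809/6400900 + 4479*I*√2/506 ≈ -9.3658 + 12.518*I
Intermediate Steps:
Q(S) = -9/2 (Q(S) = 9/(-2 + 0) = 9/(-2) = 9*(-½) = -9/2)
z = 161/2 (z = 7*(-9/2 - 1*(-16)) = 7*(-9/2 + 16) = 7*(23/2) = 161/2 ≈ 80.500)
W = 4479/2530 (W = 53/46 - 34/(-55) = 53*(1/46) - 34*(-1/55) = 53/46 + 34/55 = 4479/2530 ≈ 1.7704)
(W + √(-73 + (z - 1*20)))² = (4479/2530 + √(-73 + (161/2 - 1*20)))² = (4479/2530 + √(-73 + (161/2 - 20)))² = (4479/2530 + √(-73 + 121/2))² = (4479/2530 + √(-25/2))² = (4479/2530 + 5*I*√2/2)²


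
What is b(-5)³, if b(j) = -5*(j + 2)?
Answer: 3375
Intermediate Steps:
b(j) = -10 - 5*j (b(j) = -5*(2 + j) = -10 - 5*j)
b(-5)³ = (-10 - 5*(-5))³ = (-10 + 25)³ = 15³ = 3375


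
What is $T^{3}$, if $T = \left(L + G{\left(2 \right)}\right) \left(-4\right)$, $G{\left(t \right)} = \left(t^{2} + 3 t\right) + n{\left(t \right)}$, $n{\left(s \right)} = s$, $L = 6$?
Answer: $-373248$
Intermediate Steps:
$G{\left(t \right)} = t^{2} + 4 t$ ($G{\left(t \right)} = \left(t^{2} + 3 t\right) + t = t^{2} + 4 t$)
$T = -72$ ($T = \left(6 + 2 \left(4 + 2\right)\right) \left(-4\right) = \left(6 + 2 \cdot 6\right) \left(-4\right) = \left(6 + 12\right) \left(-4\right) = 18 \left(-4\right) = -72$)
$T^{3} = \left(-72\right)^{3} = -373248$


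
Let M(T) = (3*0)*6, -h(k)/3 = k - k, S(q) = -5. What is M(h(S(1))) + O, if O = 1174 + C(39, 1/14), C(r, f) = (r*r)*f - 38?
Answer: 17425/14 ≈ 1244.6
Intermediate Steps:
C(r, f) = -38 + f*r² (C(r, f) = r²*f - 38 = f*r² - 38 = -38 + f*r²)
h(k) = 0 (h(k) = -3*(k - k) = -3*0 = 0)
M(T) = 0 (M(T) = 0*6 = 0)
O = 17425/14 (O = 1174 + (-38 + 39²/14) = 1174 + (-38 + (1/14)*1521) = 1174 + (-38 + 1521/14) = 1174 + 989/14 = 17425/14 ≈ 1244.6)
M(h(S(1))) + O = 0 + 17425/14 = 17425/14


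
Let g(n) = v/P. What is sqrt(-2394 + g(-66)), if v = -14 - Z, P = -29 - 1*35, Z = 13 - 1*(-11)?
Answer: I*sqrt(153178)/8 ≈ 48.922*I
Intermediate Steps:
Z = 24 (Z = 13 + 11 = 24)
P = -64 (P = -29 - 35 = -64)
v = -38 (v = -14 - 1*24 = -14 - 24 = -38)
g(n) = 19/32 (g(n) = -38/(-64) = -38*(-1/64) = 19/32)
sqrt(-2394 + g(-66)) = sqrt(-2394 + 19/32) = sqrt(-76589/32) = I*sqrt(153178)/8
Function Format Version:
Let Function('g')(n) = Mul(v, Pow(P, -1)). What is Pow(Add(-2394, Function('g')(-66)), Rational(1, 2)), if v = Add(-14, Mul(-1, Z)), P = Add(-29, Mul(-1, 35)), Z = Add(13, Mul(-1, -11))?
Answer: Mul(Rational(1, 8), I, Pow(153178, Rational(1, 2))) ≈ Mul(48.922, I)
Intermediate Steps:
Z = 24 (Z = Add(13, 11) = 24)
P = -64 (P = Add(-29, -35) = -64)
v = -38 (v = Add(-14, Mul(-1, 24)) = Add(-14, -24) = -38)
Function('g')(n) = Rational(19, 32) (Function('g')(n) = Mul(-38, Pow(-64, -1)) = Mul(-38, Rational(-1, 64)) = Rational(19, 32))
Pow(Add(-2394, Function('g')(-66)), Rational(1, 2)) = Pow(Add(-2394, Rational(19, 32)), Rational(1, 2)) = Pow(Rational(-76589, 32), Rational(1, 2)) = Mul(Rational(1, 8), I, Pow(153178, Rational(1, 2)))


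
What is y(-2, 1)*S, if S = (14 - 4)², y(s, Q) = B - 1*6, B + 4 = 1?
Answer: -900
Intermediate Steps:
B = -3 (B = -4 + 1 = -3)
y(s, Q) = -9 (y(s, Q) = -3 - 1*6 = -3 - 6 = -9)
S = 100 (S = 10² = 100)
y(-2, 1)*S = -9*100 = -900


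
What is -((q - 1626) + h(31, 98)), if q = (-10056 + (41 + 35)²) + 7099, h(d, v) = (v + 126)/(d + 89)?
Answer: -17923/15 ≈ -1194.9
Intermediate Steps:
h(d, v) = (126 + v)/(89 + d)
q = 2819 (q = (-10056 + 76²) + 7099 = (-10056 + 5776) + 7099 = -4280 + 7099 = 2819)
-((q - 1626) + h(31, 98)) = -((2819 - 1626) + (126 + 98)/(89 + 31)) = -(1193 + 224/120) = -(1193 + (1/120)*224) = -(1193 + 28/15) = -1*17923/15 = -17923/15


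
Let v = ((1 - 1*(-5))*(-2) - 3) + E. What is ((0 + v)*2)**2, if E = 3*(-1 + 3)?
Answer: 324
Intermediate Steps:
E = 6 (E = 3*2 = 6)
v = -9 (v = ((1 - 1*(-5))*(-2) - 3) + 6 = ((1 + 5)*(-2) - 3) + 6 = (6*(-2) - 3) + 6 = (-12 - 3) + 6 = -15 + 6 = -9)
((0 + v)*2)**2 = ((0 - 9)*2)**2 = (-9*2)**2 = (-18)**2 = 324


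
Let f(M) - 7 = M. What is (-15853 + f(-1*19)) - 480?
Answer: -16345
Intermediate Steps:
f(M) = 7 + M
(-15853 + f(-1*19)) - 480 = (-15853 + (7 - 1*19)) - 480 = (-15853 + (7 - 19)) - 480 = (-15853 - 12) - 480 = -15865 - 480 = -16345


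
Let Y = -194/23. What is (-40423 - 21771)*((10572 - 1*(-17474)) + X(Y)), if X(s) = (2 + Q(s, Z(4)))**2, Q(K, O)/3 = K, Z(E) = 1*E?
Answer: -940599044220/529 ≈ -1.7781e+9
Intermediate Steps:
Z(E) = E
Y = -194/23 (Y = -194*1/23 = -194/23 ≈ -8.4348)
Q(K, O) = 3*K
X(s) = (2 + 3*s)**2
(-40423 - 21771)*((10572 - 1*(-17474)) + X(Y)) = (-40423 - 21771)*((10572 - 1*(-17474)) + (2 + 3*(-194/23))**2) = -62194*((10572 + 17474) + (2 - 582/23)**2) = -62194*(28046 + (-536/23)**2) = -62194*(28046 + 287296/529) = -62194*15123630/529 = -940599044220/529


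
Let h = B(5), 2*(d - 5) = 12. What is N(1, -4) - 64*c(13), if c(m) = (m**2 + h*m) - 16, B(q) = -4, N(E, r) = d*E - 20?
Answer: -6473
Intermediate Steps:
d = 11 (d = 5 + (1/2)*12 = 5 + 6 = 11)
N(E, r) = -20 + 11*E (N(E, r) = 11*E - 20 = -20 + 11*E)
h = -4
c(m) = -16 + m**2 - 4*m (c(m) = (m**2 - 4*m) - 16 = -16 + m**2 - 4*m)
N(1, -4) - 64*c(13) = (-20 + 11*1) - 64*(-16 + 13**2 - 4*13) = (-20 + 11) - 64*(-16 + 169 - 52) = -9 - 64*101 = -9 - 6464 = -6473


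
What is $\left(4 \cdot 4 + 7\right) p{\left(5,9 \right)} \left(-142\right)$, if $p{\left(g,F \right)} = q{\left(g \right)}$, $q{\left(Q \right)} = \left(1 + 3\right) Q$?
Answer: $-65320$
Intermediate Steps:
$q{\left(Q \right)} = 4 Q$
$p{\left(g,F \right)} = 4 g$
$\left(4 \cdot 4 + 7\right) p{\left(5,9 \right)} \left(-142\right) = \left(4 \cdot 4 + 7\right) 4 \cdot 5 \left(-142\right) = \left(16 + 7\right) 20 \left(-142\right) = 23 \cdot 20 \left(-142\right) = 460 \left(-142\right) = -65320$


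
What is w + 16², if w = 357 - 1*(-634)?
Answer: 1247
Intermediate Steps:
w = 991 (w = 357 + 634 = 991)
w + 16² = 991 + 16² = 991 + 256 = 1247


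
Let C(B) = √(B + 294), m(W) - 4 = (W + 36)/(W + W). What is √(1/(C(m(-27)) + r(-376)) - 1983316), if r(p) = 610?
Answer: √(-7258936554 - 1983316*√10722)/√(3660 + √10722) ≈ 1408.3*I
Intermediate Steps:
m(W) = 4 + (36 + W)/(2*W) (m(W) = 4 + (W + 36)/(W + W) = 4 + (36 + W)/((2*W)) = 4 + (36 + W)*(1/(2*W)) = 4 + (36 + W)/(2*W))
C(B) = √(294 + B)
√(1/(C(m(-27)) + r(-376)) - 1983316) = √(1/(√(294 + (9/2 + 18/(-27))) + 610) - 1983316) = √(1/(√(294 + (9/2 + 18*(-1/27))) + 610) - 1983316) = √(1/(√(294 + (9/2 - ⅔)) + 610) - 1983316) = √(1/(√(294 + 23/6) + 610) - 1983316) = √(1/(√(1787/6) + 610) - 1983316) = √(1/(√10722/6 + 610) - 1983316) = √(1/(610 + √10722/6) - 1983316) = √(-1983316 + 1/(610 + √10722/6))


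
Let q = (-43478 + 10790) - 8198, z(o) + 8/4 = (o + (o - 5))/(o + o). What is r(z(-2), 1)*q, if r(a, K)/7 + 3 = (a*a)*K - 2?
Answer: 11304979/8 ≈ 1.4131e+6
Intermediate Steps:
z(o) = -2 + (-5 + 2*o)/(2*o) (z(o) = -2 + (o + (o - 5))/(o + o) = -2 + (o + (-5 + o))/((2*o)) = -2 + (-5 + 2*o)*(1/(2*o)) = -2 + (-5 + 2*o)/(2*o))
r(a, K) = -35 + 7*K*a² (r(a, K) = -21 + 7*((a*a)*K - 2) = -21 + 7*(a²*K - 2) = -21 + 7*(K*a² - 2) = -21 + 7*(-2 + K*a²) = -21 + (-14 + 7*K*a²) = -35 + 7*K*a²)
q = -40886 (q = -32688 - 8198 = -40886)
r(z(-2), 1)*q = (-35 + 7*1*((-5/2 - 1*(-2))/(-2))²)*(-40886) = (-35 + 7*1*(-(-5/2 + 2)/2)²)*(-40886) = (-35 + 7*1*(-½*(-½))²)*(-40886) = (-35 + 7*1*(¼)²)*(-40886) = (-35 + 7*1*(1/16))*(-40886) = (-35 + 7/16)*(-40886) = -553/16*(-40886) = 11304979/8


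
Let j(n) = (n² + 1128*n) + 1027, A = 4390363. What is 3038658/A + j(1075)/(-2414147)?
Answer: -3066109223750/10598981665361 ≈ -0.28928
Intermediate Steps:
j(n) = 1027 + n² + 1128*n
3038658/A + j(1075)/(-2414147) = 3038658/4390363 + (1027 + 1075² + 1128*1075)/(-2414147) = 3038658*(1/4390363) + (1027 + 1155625 + 1212600)*(-1/2414147) = 3038658/4390363 + 2369252*(-1/2414147) = 3038658/4390363 - 2369252/2414147 = -3066109223750/10598981665361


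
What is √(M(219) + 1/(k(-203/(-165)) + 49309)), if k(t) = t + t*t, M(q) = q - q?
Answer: 165*√1342512229/1342512229 ≈ 0.0045032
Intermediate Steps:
M(q) = 0
k(t) = t + t²
√(M(219) + 1/(k(-203/(-165)) + 49309)) = √(0 + 1/((-203/(-165))*(1 - 203/(-165)) + 49309)) = √(0 + 1/((-203*(-1/165))*(1 - 203*(-1/165)) + 49309)) = √(0 + 1/(203*(1 + 203/165)/165 + 49309)) = √(0 + 1/((203/165)*(368/165) + 49309)) = √(0 + 1/(74704/27225 + 49309)) = √(0 + 1/(1342512229/27225)) = √(0 + 27225/1342512229) = √(27225/1342512229) = 165*√1342512229/1342512229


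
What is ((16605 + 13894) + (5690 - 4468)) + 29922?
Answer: 61643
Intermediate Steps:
((16605 + 13894) + (5690 - 4468)) + 29922 = (30499 + 1222) + 29922 = 31721 + 29922 = 61643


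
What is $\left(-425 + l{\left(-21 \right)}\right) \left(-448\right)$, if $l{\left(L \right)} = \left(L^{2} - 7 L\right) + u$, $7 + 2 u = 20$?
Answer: $-75936$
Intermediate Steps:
$u = \frac{13}{2}$ ($u = - \frac{7}{2} + \frac{1}{2} \cdot 20 = - \frac{7}{2} + 10 = \frac{13}{2} \approx 6.5$)
$l{\left(L \right)} = \frac{13}{2} + L^{2} - 7 L$ ($l{\left(L \right)} = \left(L^{2} - 7 L\right) + \frac{13}{2} = \frac{13}{2} + L^{2} - 7 L$)
$\left(-425 + l{\left(-21 \right)}\right) \left(-448\right) = \left(-425 + \left(\frac{13}{2} + \left(-21\right)^{2} - -147\right)\right) \left(-448\right) = \left(-425 + \left(\frac{13}{2} + 441 + 147\right)\right) \left(-448\right) = \left(-425 + \frac{1189}{2}\right) \left(-448\right) = \frac{339}{2} \left(-448\right) = -75936$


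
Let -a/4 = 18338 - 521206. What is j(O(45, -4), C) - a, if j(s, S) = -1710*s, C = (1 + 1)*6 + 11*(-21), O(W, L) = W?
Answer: -2088422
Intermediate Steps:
C = -219 (C = 2*6 - 231 = 12 - 231 = -219)
a = 2011472 (a = -4*(18338 - 521206) = -4*(-502868) = 2011472)
j(O(45, -4), C) - a = -1710*45 - 1*2011472 = -76950 - 2011472 = -2088422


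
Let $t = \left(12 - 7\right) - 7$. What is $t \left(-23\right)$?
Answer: $46$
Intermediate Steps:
$t = -2$ ($t = 5 - 7 = -2$)
$t \left(-23\right) = \left(-2\right) \left(-23\right) = 46$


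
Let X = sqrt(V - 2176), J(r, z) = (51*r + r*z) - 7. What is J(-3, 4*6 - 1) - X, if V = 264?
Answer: -229 - 2*I*sqrt(478) ≈ -229.0 - 43.726*I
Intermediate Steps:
J(r, z) = -7 + 51*r + r*z
X = 2*I*sqrt(478) (X = sqrt(264 - 2176) = sqrt(-1912) = 2*I*sqrt(478) ≈ 43.726*I)
J(-3, 4*6 - 1) - X = (-7 + 51*(-3) - 3*(4*6 - 1)) - 2*I*sqrt(478) = (-7 - 153 - 3*(24 - 1)) - 2*I*sqrt(478) = (-7 - 153 - 3*23) - 2*I*sqrt(478) = (-7 - 153 - 69) - 2*I*sqrt(478) = -229 - 2*I*sqrt(478)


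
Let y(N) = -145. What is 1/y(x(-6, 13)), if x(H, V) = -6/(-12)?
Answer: -1/145 ≈ -0.0068966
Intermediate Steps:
x(H, V) = 1/2 (x(H, V) = -6*(-1/12) = 1/2)
1/y(x(-6, 13)) = 1/(-145) = -1/145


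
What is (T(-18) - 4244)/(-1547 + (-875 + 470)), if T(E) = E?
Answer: 2131/976 ≈ 2.1834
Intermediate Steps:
(T(-18) - 4244)/(-1547 + (-875 + 470)) = (-18 - 4244)/(-1547 + (-875 + 470)) = -4262/(-1547 - 405) = -4262/(-1952) = -4262*(-1/1952) = 2131/976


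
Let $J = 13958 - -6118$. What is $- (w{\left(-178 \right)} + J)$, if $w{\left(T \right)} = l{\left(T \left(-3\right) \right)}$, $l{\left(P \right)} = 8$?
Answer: $-20084$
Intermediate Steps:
$w{\left(T \right)} = 8$
$J = 20076$ ($J = 13958 + 6118 = 20076$)
$- (w{\left(-178 \right)} + J) = - (8 + 20076) = \left(-1\right) 20084 = -20084$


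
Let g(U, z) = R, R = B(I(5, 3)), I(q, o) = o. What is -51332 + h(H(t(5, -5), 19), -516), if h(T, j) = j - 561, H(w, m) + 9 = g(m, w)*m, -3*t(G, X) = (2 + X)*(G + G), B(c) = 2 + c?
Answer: -52409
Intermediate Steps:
t(G, X) = -2*G*(2 + X)/3 (t(G, X) = -(2 + X)*(G + G)/3 = -(2 + X)*2*G/3 = -2*G*(2 + X)/3)
R = 5 (R = 2 + 3 = 5)
g(U, z) = 5
H(w, m) = -9 + 5*m
h(T, j) = -561 + j
-51332 + h(H(t(5, -5), 19), -516) = -51332 + (-561 - 516) = -51332 - 1077 = -52409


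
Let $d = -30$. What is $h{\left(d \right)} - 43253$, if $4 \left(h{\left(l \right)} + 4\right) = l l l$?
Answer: $-50007$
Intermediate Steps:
$h{\left(l \right)} = -4 + \frac{l^{3}}{4}$ ($h{\left(l \right)} = -4 + \frac{l l l}{4} = -4 + \frac{l^{2} l}{4} = -4 + \frac{l^{3}}{4}$)
$h{\left(d \right)} - 43253 = \left(-4 + \frac{\left(-30\right)^{3}}{4}\right) - 43253 = \left(-4 + \frac{1}{4} \left(-27000\right)\right) - 43253 = \left(-4 - 6750\right) - 43253 = -6754 - 43253 = -50007$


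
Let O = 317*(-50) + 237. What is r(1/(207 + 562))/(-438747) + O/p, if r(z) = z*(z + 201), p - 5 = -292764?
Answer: 4050870389287241/75958625002046253 ≈ 0.053330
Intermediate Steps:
p = -292759 (p = 5 - 292764 = -292759)
r(z) = z*(201 + z)
O = -15613 (O = -15850 + 237 = -15613)
r(1/(207 + 562))/(-438747) + O/p = ((201 + 1/(207 + 562))/(207 + 562))/(-438747) - 15613/(-292759) = ((201 + 1/769)/769)*(-1/438747) - 15613*(-1/292759) = ((201 + 1/769)/769)*(-1/438747) + 15613/292759 = ((1/769)*(154570/769))*(-1/438747) + 15613/292759 = (154570/591361)*(-1/438747) + 15613/292759 = -154570/259457864667 + 15613/292759 = 4050870389287241/75958625002046253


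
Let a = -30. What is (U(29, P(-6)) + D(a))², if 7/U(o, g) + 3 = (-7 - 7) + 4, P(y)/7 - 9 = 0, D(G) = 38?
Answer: 237169/169 ≈ 1403.4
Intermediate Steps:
P(y) = 63 (P(y) = 63 + 7*0 = 63 + 0 = 63)
U(o, g) = -7/13 (U(o, g) = 7/(-3 + ((-7 - 7) + 4)) = 7/(-3 + (-14 + 4)) = 7/(-3 - 10) = 7/(-13) = 7*(-1/13) = -7/13)
(U(29, P(-6)) + D(a))² = (-7/13 + 38)² = (487/13)² = 237169/169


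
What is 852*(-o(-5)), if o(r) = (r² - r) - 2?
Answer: -23856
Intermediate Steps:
o(r) = -2 + r² - r
852*(-o(-5)) = 852*(-(-2 + (-5)² - 1*(-5))) = 852*(-(-2 + 25 + 5)) = 852*(-1*28) = 852*(-28) = -23856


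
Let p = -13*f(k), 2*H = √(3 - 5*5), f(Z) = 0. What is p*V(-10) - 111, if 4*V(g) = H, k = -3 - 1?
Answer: -111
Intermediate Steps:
k = -4
H = I*√22/2 (H = √(3 - 5*5)/2 = √(3 - 25)/2 = √(-22)/2 = (I*√22)/2 = I*√22/2 ≈ 2.3452*I)
p = 0 (p = -13*0 = 0)
V(g) = I*√22/8 (V(g) = (I*√22/2)/4 = I*√22/8)
p*V(-10) - 111 = 0*(I*√22/8) - 111 = 0 - 111 = -111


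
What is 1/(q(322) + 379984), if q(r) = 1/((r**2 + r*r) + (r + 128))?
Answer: 207818/78967514913 ≈ 2.6317e-6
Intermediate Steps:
q(r) = 1/(128 + r + 2*r**2) (q(r) = 1/((r**2 + r**2) + (128 + r)) = 1/(2*r**2 + (128 + r)) = 1/(128 + r + 2*r**2))
1/(q(322) + 379984) = 1/(1/(128 + 322 + 2*322**2) + 379984) = 1/(1/(128 + 322 + 2*103684) + 379984) = 1/(1/(128 + 322 + 207368) + 379984) = 1/(1/207818 + 379984) = 1/(78967514913/207818) = 207818/78967514913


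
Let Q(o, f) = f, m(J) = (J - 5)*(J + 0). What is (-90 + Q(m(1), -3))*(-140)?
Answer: 13020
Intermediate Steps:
m(J) = J*(-5 + J) (m(J) = (-5 + J)*J = J*(-5 + J))
(-90 + Q(m(1), -3))*(-140) = (-90 - 3)*(-140) = -93*(-140) = 13020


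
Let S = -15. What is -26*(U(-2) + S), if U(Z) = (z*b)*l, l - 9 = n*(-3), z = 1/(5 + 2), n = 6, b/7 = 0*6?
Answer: 390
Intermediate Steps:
b = 0 (b = 7*(0*6) = 7*0 = 0)
z = 1/7 ≈ 0.14286
l = -9 (l = 9 + 6*(-3) = 9 - 18 = -9)
U(Z) = 0 (U(Z) = ((1/7)*0)*(-9) = 0*(-9) = 0)
-26*(U(-2) + S) = -26*(0 - 15) = -26*(-15) = 390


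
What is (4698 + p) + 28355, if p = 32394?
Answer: 65447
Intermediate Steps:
(4698 + p) + 28355 = (4698 + 32394) + 28355 = 37092 + 28355 = 65447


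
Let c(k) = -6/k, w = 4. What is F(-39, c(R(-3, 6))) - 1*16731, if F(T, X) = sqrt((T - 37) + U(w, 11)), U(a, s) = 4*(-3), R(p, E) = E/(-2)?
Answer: -16731 + 2*I*sqrt(22) ≈ -16731.0 + 9.3808*I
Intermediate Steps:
R(p, E) = -E/2 (R(p, E) = E*(-1/2) = -E/2)
U(a, s) = -12
F(T, X) = sqrt(-49 + T) (F(T, X) = sqrt((T - 37) - 12) = sqrt((-37 + T) - 12) = sqrt(-49 + T))
F(-39, c(R(-3, 6))) - 1*16731 = sqrt(-49 - 39) - 1*16731 = sqrt(-88) - 16731 = 2*I*sqrt(22) - 16731 = -16731 + 2*I*sqrt(22)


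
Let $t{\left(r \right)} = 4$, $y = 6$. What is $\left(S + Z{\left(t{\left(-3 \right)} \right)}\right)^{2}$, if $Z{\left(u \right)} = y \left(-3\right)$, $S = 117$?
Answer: $9801$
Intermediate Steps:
$Z{\left(u \right)} = -18$ ($Z{\left(u \right)} = 6 \left(-3\right) = -18$)
$\left(S + Z{\left(t{\left(-3 \right)} \right)}\right)^{2} = \left(117 - 18\right)^{2} = 99^{2} = 9801$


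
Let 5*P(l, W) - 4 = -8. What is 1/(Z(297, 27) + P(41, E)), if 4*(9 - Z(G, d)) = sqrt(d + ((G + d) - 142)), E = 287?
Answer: 3280/21671 + 100*sqrt(209)/21671 ≈ 0.21806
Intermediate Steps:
P(l, W) = -4/5 (P(l, W) = 4/5 + (1/5)*(-8) = 4/5 - 8/5 = -4/5)
Z(G, d) = 9 - sqrt(-142 + G + 2*d)/4 (Z(G, d) = 9 - sqrt(d + ((G + d) - 142))/4 = 9 - sqrt(d + (-142 + G + d))/4 = 9 - sqrt(-142 + G + 2*d)/4)
1/(Z(297, 27) + P(41, E)) = 1/((9 - sqrt(-142 + 297 + 2*27)/4) - 4/5) = 1/((9 - sqrt(-142 + 297 + 54)/4) - 4/5) = 1/((9 - sqrt(209)/4) - 4/5) = 1/(41/5 - sqrt(209)/4)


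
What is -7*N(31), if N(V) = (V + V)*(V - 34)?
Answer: 1302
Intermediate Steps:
N(V) = 2*V*(-34 + V) (N(V) = (2*V)*(-34 + V) = 2*V*(-34 + V))
-7*N(31) = -14*31*(-34 + 31) = -14*31*(-3) = -7*(-186) = 1302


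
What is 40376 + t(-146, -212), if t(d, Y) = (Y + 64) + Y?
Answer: 40016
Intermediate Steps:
t(d, Y) = 64 + 2*Y (t(d, Y) = (64 + Y) + Y = 64 + 2*Y)
40376 + t(-146, -212) = 40376 + (64 + 2*(-212)) = 40376 + (64 - 424) = 40376 - 360 = 40016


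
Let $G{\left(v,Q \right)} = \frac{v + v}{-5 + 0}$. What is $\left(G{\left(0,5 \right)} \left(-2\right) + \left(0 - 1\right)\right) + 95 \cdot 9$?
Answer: $854$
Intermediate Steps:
$G{\left(v,Q \right)} = - \frac{2 v}{5}$ ($G{\left(v,Q \right)} = \frac{2 v}{-5} = 2 v \left(- \frac{1}{5}\right) = - \frac{2 v}{5}$)
$\left(G{\left(0,5 \right)} \left(-2\right) + \left(0 - 1\right)\right) + 95 \cdot 9 = \left(\left(- \frac{2}{5}\right) 0 \left(-2\right) + \left(0 - 1\right)\right) + 95 \cdot 9 = \left(0 \left(-2\right) - 1\right) + 855 = \left(0 - 1\right) + 855 = -1 + 855 = 854$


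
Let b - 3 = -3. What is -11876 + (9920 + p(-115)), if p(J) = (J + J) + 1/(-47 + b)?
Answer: -102743/47 ≈ -2186.0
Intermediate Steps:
b = 0 (b = 3 - 3 = 0)
p(J) = -1/47 + 2*J (p(J) = (J + J) + 1/(-47 + 0) = 2*J + 1/(-47) = 2*J - 1/47 = -1/47 + 2*J)
-11876 + (9920 + p(-115)) = -11876 + (9920 + (-1/47 + 2*(-115))) = -11876 + (9920 + (-1/47 - 230)) = -11876 + (9920 - 10811/47) = -11876 + 455429/47 = -102743/47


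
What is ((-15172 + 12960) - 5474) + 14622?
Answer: 6936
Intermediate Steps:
((-15172 + 12960) - 5474) + 14622 = (-2212 - 5474) + 14622 = -7686 + 14622 = 6936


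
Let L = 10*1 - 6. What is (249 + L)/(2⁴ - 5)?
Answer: 23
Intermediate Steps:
L = 4 (L = 10 - 6 = 4)
(249 + L)/(2⁴ - 5) = (249 + 4)/(2⁴ - 5) = 253/(16 - 5) = 253/11 = 253*(1/11) = 23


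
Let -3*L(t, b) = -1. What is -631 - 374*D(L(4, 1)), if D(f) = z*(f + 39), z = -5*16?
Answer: 3528667/3 ≈ 1.1762e+6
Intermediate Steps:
L(t, b) = 1/3 (L(t, b) = -1/3*(-1) = 1/3)
z = -80
D(f) = -3120 - 80*f (D(f) = -80*(f + 39) = -80*(39 + f) = -3120 - 80*f)
-631 - 374*D(L(4, 1)) = -631 - 374*(-3120 - 80*1/3) = -631 - 374*(-3120 - 80/3) = -631 - 374*(-9440/3) = -631 + 3530560/3 = 3528667/3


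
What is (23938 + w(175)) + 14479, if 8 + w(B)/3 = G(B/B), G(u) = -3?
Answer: 38384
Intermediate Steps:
w(B) = -33 (w(B) = -24 + 3*(-3) = -24 - 9 = -33)
(23938 + w(175)) + 14479 = (23938 - 33) + 14479 = 23905 + 14479 = 38384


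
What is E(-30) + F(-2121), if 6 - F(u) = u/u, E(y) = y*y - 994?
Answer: -89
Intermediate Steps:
E(y) = -994 + y² (E(y) = y² - 994 = -994 + y²)
F(u) = 5 (F(u) = 6 - u/u = 6 - 1*1 = 6 - 1 = 5)
E(-30) + F(-2121) = (-994 + (-30)²) + 5 = (-994 + 900) + 5 = -94 + 5 = -89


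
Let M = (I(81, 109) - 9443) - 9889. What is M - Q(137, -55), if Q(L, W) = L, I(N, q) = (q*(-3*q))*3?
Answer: -126398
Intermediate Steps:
I(N, q) = -9*q² (I(N, q) = -3*q²*3 = -9*q²)
M = -126261 (M = (-9*109² - 9443) - 9889 = (-9*11881 - 9443) - 9889 = (-106929 - 9443) - 9889 = -116372 - 9889 = -126261)
M - Q(137, -55) = -126261 - 1*137 = -126261 - 137 = -126398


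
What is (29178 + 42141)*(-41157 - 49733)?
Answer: -6482183910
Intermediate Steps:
(29178 + 42141)*(-41157 - 49733) = 71319*(-90890) = -6482183910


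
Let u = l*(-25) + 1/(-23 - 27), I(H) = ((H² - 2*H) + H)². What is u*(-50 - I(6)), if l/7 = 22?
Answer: 3657519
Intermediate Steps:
l = 154 (l = 7*22 = 154)
I(H) = (H² - H)²
u = -192501/50 (u = 154*(-25) + 1/(-23 - 27) = -3850 + 1/(-50) = -3850 - 1/50 = -192501/50 ≈ -3850.0)
u*(-50 - I(6)) = -192501*(-50 - 6²*(-1 + 6)²)/50 = -192501*(-50 - 36*5²)/50 = -192501*(-50 - 36*25)/50 = -192501*(-50 - 1*900)/50 = -192501*(-50 - 900)/50 = -192501/50*(-950) = 3657519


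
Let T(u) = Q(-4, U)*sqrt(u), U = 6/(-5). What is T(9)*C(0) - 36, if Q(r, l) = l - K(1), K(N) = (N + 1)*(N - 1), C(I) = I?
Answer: -36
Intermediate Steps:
U = -6/5 (U = 6*(-1/5) = -6/5 ≈ -1.2000)
K(N) = (1 + N)*(-1 + N)
Q(r, l) = l (Q(r, l) = l - (-1 + 1**2) = l - (-1 + 1) = l - 1*0 = l + 0 = l)
T(u) = -6*sqrt(u)/5
T(9)*C(0) - 36 = -6*sqrt(9)/5*0 - 36 = -6/5*3*0 - 36 = -18/5*0 - 36 = 0 - 36 = -36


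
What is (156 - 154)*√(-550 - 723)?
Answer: 2*I*√1273 ≈ 71.358*I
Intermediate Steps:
(156 - 154)*√(-550 - 723) = 2*√(-1273) = 2*(I*√1273) = 2*I*√1273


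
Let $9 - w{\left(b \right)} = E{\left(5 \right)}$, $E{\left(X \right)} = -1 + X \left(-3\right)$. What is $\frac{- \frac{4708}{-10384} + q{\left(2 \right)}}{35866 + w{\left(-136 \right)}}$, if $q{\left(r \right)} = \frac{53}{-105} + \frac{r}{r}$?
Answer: $\frac{23507}{889378980} \approx 2.6431 \cdot 10^{-5}$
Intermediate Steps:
$E{\left(X \right)} = -1 - 3 X$
$q{\left(r \right)} = \frac{52}{105}$ ($q{\left(r \right)} = 53 \left(- \frac{1}{105}\right) + 1 = - \frac{53}{105} + 1 = \frac{52}{105}$)
$w{\left(b \right)} = 25$ ($w{\left(b \right)} = 9 - \left(-1 - 15\right) = 9 - -16 = 9 + 16 = 25$)
$\frac{- \frac{4708}{-10384} + q{\left(2 \right)}}{35866 + w{\left(-136 \right)}} = \frac{- \frac{4708}{-10384} + \frac{52}{105}}{35866 + 25} = \frac{\left(-4708\right) \left(- \frac{1}{10384}\right) + \frac{52}{105}}{35891} = \left(\frac{107}{236} + \frac{52}{105}\right) \frac{1}{35891} = \frac{23507}{24780} \cdot \frac{1}{35891} = \frac{23507}{889378980}$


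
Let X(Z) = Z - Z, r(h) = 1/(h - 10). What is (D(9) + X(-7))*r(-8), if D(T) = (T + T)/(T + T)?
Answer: -1/18 ≈ -0.055556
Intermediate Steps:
D(T) = 1 (D(T) = (2*T)/((2*T)) = (2*T)*(1/(2*T)) = 1)
r(h) = 1/(-10 + h)
X(Z) = 0
(D(9) + X(-7))*r(-8) = (1 + 0)/(-10 - 8) = 1/(-18) = 1*(-1/18) = -1/18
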